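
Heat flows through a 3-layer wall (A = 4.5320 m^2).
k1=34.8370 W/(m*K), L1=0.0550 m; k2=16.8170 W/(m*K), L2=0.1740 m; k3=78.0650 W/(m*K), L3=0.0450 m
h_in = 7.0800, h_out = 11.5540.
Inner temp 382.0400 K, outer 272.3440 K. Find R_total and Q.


R_conv_in = 1/(7.0800*4.5320) = 0.0312
R_1 = 0.0550/(34.8370*4.5320) = 0.0003
R_2 = 0.1740/(16.8170*4.5320) = 0.0023
R_3 = 0.0450/(78.0650*4.5320) = 0.0001
R_conv_out = 1/(11.5540*4.5320) = 0.0191
R_total = 0.0530 K/W
Q = 109.6960 / 0.0530 = 2068.8836 W

R_total = 0.0530 K/W, Q = 2068.8836 W


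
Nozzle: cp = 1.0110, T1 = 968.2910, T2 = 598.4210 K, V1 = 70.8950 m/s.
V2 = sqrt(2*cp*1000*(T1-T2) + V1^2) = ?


dT = 369.8700 K
2*cp*1000*dT = 747877.1400
V1^2 = 5026.1010
V2 = sqrt(752903.2410) = 867.7000 m/s

867.7000 m/s


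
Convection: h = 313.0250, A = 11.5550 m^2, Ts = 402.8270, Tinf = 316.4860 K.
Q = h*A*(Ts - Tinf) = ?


dT = 86.3410 K
Q = 313.0250 * 11.5550 * 86.3410 = 312295.7316 W

312295.7316 W


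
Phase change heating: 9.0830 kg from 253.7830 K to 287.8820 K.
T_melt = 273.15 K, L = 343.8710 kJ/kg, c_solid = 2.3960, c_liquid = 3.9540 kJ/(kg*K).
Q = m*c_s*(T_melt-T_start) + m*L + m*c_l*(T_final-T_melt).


Q1 (sensible, solid) = 9.0830 * 2.3960 * 19.3670 = 421.4815 kJ
Q2 (latent) = 9.0830 * 343.8710 = 3123.3803 kJ
Q3 (sensible, liquid) = 9.0830 * 3.9540 * 14.7320 = 529.0877 kJ
Q_total = 4073.9495 kJ

4073.9495 kJ


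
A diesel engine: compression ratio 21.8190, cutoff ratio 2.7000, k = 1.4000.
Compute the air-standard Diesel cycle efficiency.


r^(k-1) = 3.4319
rc^k = 4.0171
eta = 0.6306 = 63.0619%

63.0619%


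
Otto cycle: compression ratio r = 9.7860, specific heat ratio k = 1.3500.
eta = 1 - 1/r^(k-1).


r^(k-1) = 2.2218
eta = 1 - 1/2.2218 = 0.5499 = 54.9922%

54.9922%


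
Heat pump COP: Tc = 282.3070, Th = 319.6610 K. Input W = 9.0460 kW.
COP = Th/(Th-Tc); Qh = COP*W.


COP = 319.6610 / 37.3540 = 8.5576
Qh = 8.5576 * 9.0460 = 77.4121 kW

COP = 8.5576, Qh = 77.4121 kW


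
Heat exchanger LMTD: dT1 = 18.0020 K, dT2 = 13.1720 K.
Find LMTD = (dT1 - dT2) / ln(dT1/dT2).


dT1/dT2 = 1.3667
ln(dT1/dT2) = 0.3124
LMTD = 4.8300 / 0.3124 = 15.4615 K

15.4615 K


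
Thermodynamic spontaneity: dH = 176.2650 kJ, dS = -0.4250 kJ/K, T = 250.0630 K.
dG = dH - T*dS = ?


T*dS = 250.0630 * -0.4250 = -106.2768 kJ
dG = 176.2650 + 106.2768 = 282.5418 kJ (non-spontaneous)

dG = 282.5418 kJ, non-spontaneous


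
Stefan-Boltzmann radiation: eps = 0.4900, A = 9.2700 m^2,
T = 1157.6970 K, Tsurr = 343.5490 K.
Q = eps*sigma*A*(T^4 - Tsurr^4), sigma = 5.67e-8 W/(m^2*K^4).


T^4 = 1.7963e+12
Tsurr^4 = 1.3930e+10
Q = 0.4900 * 5.67e-8 * 9.2700 * 1.7824e+12 = 459047.3408 W

459047.3408 W


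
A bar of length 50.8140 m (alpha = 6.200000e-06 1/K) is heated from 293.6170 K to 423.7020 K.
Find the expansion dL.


dT = 130.0850 K
dL = 6.200000e-06 * 50.8140 * 130.0850 = 0.040983 m
L_final = 50.854983 m

dL = 0.040983 m


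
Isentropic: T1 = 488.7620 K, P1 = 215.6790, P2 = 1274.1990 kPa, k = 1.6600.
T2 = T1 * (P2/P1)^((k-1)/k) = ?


(k-1)/k = 0.3976
(P2/P1)^exp = 2.0263
T2 = 488.7620 * 2.0263 = 990.3993 K

990.3993 K


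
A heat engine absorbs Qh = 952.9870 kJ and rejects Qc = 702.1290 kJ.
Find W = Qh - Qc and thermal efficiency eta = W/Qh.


W = 952.9870 - 702.1290 = 250.8580 kJ
eta = 250.8580 / 952.9870 = 0.2632 = 26.3233%

W = 250.8580 kJ, eta = 26.3233%


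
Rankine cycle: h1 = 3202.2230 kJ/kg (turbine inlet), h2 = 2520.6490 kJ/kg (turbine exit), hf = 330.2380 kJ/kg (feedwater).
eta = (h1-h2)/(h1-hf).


W = 681.5740 kJ/kg
Q_in = 2871.9850 kJ/kg
eta = 0.2373 = 23.7318%

eta = 23.7318%


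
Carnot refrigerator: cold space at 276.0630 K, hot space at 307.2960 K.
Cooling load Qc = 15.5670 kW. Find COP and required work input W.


COP = 276.0630 / 31.2330 = 8.8388
W = 15.5670 / 8.8388 = 1.7612 kW

COP = 8.8388, W = 1.7612 kW


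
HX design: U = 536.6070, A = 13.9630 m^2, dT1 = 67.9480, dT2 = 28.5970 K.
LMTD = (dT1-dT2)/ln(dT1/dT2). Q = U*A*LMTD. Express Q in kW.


LMTD = 45.4693 K
Q = 536.6070 * 13.9630 * 45.4693 = 340685.3311 W = 340.6853 kW

340.6853 kW


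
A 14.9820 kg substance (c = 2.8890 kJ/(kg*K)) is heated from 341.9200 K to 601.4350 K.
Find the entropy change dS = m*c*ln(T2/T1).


T2/T1 = 1.7590
ln(T2/T1) = 0.5647
dS = 14.9820 * 2.8890 * 0.5647 = 24.4437 kJ/K

24.4437 kJ/K


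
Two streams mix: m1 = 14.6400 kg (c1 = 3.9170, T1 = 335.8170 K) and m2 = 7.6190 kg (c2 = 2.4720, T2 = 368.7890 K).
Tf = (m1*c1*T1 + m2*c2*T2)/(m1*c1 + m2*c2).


num = 26203.2195
den = 76.1790
Tf = 343.9689 K

343.9689 K


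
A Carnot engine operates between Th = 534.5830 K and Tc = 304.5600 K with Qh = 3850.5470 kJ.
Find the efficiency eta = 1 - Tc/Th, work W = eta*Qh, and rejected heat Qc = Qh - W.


eta = 1 - 304.5600/534.5830 = 0.4303
W = 0.4303 * 3850.5470 = 1656.8323 kJ
Qc = 3850.5470 - 1656.8323 = 2193.7147 kJ

eta = 43.0285%, W = 1656.8323 kJ, Qc = 2193.7147 kJ


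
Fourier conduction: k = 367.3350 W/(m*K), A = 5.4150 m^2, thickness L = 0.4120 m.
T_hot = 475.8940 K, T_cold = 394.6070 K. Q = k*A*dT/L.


dT = 81.2870 K
Q = 367.3350 * 5.4150 * 81.2870 / 0.4120 = 392450.2869 W

392450.2869 W


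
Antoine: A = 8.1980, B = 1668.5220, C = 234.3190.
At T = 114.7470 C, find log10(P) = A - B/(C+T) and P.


C+T = 349.0660
B/(C+T) = 4.7800
log10(P) = 8.1980 - 4.7800 = 3.4180
P = 10^3.4180 = 2618.4158 mmHg

2618.4158 mmHg


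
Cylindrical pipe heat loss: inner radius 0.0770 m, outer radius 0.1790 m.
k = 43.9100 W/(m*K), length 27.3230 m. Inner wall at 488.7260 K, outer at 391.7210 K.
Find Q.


dT = 97.0050 K
ln(ro/ri) = 0.8436
Q = 2*pi*43.9100*27.3230*97.0050 / 0.8436 = 866840.7818 W

866840.7818 W


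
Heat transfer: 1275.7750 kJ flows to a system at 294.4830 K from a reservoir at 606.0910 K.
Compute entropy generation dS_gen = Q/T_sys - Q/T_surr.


dS_sys = 1275.7750/294.4830 = 4.3323 kJ/K
dS_surr = -1275.7750/606.0910 = -2.1049 kJ/K
dS_gen = 4.3323 - 2.1049 = 2.2273 kJ/K (irreversible)

dS_gen = 2.2273 kJ/K, irreversible


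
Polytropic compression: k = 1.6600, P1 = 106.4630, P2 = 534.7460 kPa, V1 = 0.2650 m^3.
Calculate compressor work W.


(k-1)/k = 0.3976
(P2/P1)^exp = 1.8997
W = 2.5152 * 106.4630 * 0.2650 * (1.8997 - 1) = 63.8437 kJ

63.8437 kJ


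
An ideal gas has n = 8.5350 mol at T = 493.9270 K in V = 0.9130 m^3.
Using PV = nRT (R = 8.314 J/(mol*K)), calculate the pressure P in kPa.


P = nRT/V = 8.5350 * 8.314 * 493.9270 / 0.9130
= 35049.0550 / 0.9130 = 38388.8883 Pa = 38.3889 kPa

38.3889 kPa


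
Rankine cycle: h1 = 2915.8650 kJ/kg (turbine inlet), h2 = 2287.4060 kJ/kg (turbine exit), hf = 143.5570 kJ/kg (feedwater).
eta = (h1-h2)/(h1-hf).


W = 628.4590 kJ/kg
Q_in = 2772.3080 kJ/kg
eta = 0.2267 = 22.6692%

eta = 22.6692%


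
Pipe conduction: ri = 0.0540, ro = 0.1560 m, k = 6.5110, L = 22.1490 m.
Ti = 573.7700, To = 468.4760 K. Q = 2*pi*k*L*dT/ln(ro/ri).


dT = 105.2940 K
ln(ro/ri) = 1.0609
Q = 2*pi*6.5110*22.1490*105.2940 / 1.0609 = 89933.6749 W

89933.6749 W


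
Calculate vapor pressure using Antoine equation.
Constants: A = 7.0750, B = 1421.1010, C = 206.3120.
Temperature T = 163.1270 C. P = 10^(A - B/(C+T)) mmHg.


C+T = 369.4390
B/(C+T) = 3.8466
log10(P) = 7.0750 - 3.8466 = 3.2284
P = 10^3.2284 = 1691.8199 mmHg

1691.8199 mmHg


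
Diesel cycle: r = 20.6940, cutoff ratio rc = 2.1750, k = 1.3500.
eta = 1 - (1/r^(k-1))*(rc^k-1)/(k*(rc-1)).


r^(k-1) = 2.8877
rc^k = 2.8548
eta = 0.5951 = 59.5078%

59.5078%


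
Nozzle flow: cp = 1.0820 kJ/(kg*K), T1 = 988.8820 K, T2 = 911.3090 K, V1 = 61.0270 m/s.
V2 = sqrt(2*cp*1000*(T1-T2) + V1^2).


dT = 77.5730 K
2*cp*1000*dT = 167867.9720
V1^2 = 3724.2947
V2 = sqrt(171592.2667) = 414.2370 m/s

414.2370 m/s


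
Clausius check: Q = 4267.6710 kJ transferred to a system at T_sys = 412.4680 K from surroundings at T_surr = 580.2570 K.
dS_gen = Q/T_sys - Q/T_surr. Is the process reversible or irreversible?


dS_sys = 4267.6710/412.4680 = 10.3467 kJ/K
dS_surr = -4267.6710/580.2570 = -7.3548 kJ/K
dS_gen = 10.3467 - 7.3548 = 2.9919 kJ/K (irreversible)

dS_gen = 2.9919 kJ/K, irreversible


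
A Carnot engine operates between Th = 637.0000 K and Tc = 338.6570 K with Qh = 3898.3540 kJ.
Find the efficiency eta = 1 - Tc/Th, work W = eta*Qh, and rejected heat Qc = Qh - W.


eta = 1 - 338.6570/637.0000 = 0.4684
W = 0.4684 * 3898.3540 = 1825.8189 kJ
Qc = 3898.3540 - 1825.8189 = 2072.5351 kJ

eta = 46.8356%, W = 1825.8189 kJ, Qc = 2072.5351 kJ


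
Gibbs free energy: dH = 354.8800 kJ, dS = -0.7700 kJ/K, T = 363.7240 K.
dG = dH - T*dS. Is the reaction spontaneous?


T*dS = 363.7240 * -0.7700 = -280.0675 kJ
dG = 354.8800 + 280.0675 = 634.9475 kJ (non-spontaneous)

dG = 634.9475 kJ, non-spontaneous


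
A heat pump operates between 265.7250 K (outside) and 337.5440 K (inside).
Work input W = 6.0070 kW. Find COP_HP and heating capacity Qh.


COP = 337.5440 / 71.8190 = 4.6999
Qh = 4.6999 * 6.0070 = 28.2325 kW

COP = 4.6999, Qh = 28.2325 kW


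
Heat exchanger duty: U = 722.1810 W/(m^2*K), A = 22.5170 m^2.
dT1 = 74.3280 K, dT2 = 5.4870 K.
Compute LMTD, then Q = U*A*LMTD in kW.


LMTD = 26.4153 K
Q = 722.1810 * 22.5170 * 26.4153 = 429547.9673 W = 429.5480 kW

429.5480 kW


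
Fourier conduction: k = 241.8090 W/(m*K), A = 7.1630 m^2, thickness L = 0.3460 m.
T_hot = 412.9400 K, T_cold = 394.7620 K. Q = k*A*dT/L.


dT = 18.1780 K
Q = 241.8090 * 7.1630 * 18.1780 / 0.3460 = 90999.1661 W

90999.1661 W


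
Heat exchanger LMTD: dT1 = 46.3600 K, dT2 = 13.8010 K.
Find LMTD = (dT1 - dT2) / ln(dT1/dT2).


dT1/dT2 = 3.3592
ln(dT1/dT2) = 1.2117
LMTD = 32.5590 / 1.2117 = 26.8706 K

26.8706 K


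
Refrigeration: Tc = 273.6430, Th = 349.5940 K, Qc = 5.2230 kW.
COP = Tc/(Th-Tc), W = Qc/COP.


COP = 273.6430 / 75.9510 = 3.6029
W = 5.2230 / 3.6029 = 1.4497 kW

COP = 3.6029, W = 1.4497 kW


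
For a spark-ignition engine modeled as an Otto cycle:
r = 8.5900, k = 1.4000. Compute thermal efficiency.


r^(k-1) = 2.3637
eta = 1 - 1/2.3637 = 0.5769 = 57.6939%

57.6939%


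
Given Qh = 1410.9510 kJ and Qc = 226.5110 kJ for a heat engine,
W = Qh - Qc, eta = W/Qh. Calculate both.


W = 1410.9510 - 226.5110 = 1184.4400 kJ
eta = 1184.4400 / 1410.9510 = 0.8395 = 83.9462%

W = 1184.4400 kJ, eta = 83.9462%


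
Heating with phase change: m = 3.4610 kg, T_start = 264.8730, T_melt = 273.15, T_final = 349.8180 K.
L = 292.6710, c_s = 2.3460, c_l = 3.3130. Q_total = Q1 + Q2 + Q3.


Q1 (sensible, solid) = 3.4610 * 2.3460 * 8.2770 = 67.2052 kJ
Q2 (latent) = 3.4610 * 292.6710 = 1012.9343 kJ
Q3 (sensible, liquid) = 3.4610 * 3.3130 * 76.6680 = 879.0978 kJ
Q_total = 1959.2372 kJ

1959.2372 kJ


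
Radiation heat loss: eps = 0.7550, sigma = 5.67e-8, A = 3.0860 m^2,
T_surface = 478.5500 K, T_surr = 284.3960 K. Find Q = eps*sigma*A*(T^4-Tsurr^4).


T^4 = 5.2446e+10
Tsurr^4 = 6.5417e+09
Q = 0.7550 * 5.67e-8 * 3.0860 * 4.5904e+10 = 6064.2249 W

6064.2249 W


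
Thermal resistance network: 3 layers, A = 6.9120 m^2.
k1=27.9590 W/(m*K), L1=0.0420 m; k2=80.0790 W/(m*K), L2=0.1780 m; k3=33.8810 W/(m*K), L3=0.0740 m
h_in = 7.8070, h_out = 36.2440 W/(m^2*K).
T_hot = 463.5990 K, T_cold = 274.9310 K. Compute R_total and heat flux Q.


R_conv_in = 1/(7.8070*6.9120) = 0.0185
R_1 = 0.0420/(27.9590*6.9120) = 0.0002
R_2 = 0.1780/(80.0790*6.9120) = 0.0003
R_3 = 0.0740/(33.8810*6.9120) = 0.0003
R_conv_out = 1/(36.2440*6.9120) = 0.0040
R_total = 0.0234 K/W
Q = 188.6680 / 0.0234 = 8070.2560 W

R_total = 0.0234 K/W, Q = 8070.2560 W


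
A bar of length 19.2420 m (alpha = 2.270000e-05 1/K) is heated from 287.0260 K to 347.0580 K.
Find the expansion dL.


dT = 60.0320 K
dL = 2.270000e-05 * 19.2420 * 60.0320 = 0.026222 m
L_final = 19.268222 m

dL = 0.026222 m


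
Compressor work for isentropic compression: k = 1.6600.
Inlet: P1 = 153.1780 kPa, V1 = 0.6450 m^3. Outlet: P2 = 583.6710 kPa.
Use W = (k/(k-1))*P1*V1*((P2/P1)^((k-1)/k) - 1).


(k-1)/k = 0.3976
(P2/P1)^exp = 1.7021
W = 2.5152 * 153.1780 * 0.6450 * (1.7021 - 1) = 174.4730 kJ

174.4730 kJ


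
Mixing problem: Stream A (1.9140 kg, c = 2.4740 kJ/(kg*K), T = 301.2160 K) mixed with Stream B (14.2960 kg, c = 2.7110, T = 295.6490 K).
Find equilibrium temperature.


num = 12884.6363
den = 43.4917
Tf = 296.2551 K

296.2551 K


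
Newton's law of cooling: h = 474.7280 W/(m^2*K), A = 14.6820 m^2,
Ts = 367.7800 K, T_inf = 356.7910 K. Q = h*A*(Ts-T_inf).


dT = 10.9890 K
Q = 474.7280 * 14.6820 * 10.9890 = 76592.8519 W

76592.8519 W


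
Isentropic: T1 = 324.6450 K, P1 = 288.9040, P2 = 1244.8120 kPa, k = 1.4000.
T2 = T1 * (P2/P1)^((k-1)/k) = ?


(k-1)/k = 0.2857
(P2/P1)^exp = 1.5179
T2 = 324.6450 * 1.5179 = 492.7784 K

492.7784 K


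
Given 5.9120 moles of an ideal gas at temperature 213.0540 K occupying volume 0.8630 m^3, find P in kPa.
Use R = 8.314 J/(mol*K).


P = nRT/V = 5.9120 * 8.314 * 213.0540 / 0.8630
= 10472.1086 / 0.8630 = 12134.5407 Pa = 12.1345 kPa

12.1345 kPa


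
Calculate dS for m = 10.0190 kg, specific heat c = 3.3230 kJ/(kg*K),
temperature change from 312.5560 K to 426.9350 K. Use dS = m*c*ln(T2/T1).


T2/T1 = 1.3659
ln(T2/T1) = 0.3118
dS = 10.0190 * 3.3230 * 0.3118 = 10.3824 kJ/K

10.3824 kJ/K


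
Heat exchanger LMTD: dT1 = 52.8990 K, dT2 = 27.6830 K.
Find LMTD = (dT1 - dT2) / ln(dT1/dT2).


dT1/dT2 = 1.9109
ln(dT1/dT2) = 0.6476
LMTD = 25.2160 / 0.6476 = 38.9397 K

38.9397 K


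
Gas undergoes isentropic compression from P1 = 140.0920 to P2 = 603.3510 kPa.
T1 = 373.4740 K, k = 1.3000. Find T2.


(k-1)/k = 0.2308
(P2/P1)^exp = 1.4007
T2 = 373.4740 * 1.4007 = 523.1235 K

523.1235 K


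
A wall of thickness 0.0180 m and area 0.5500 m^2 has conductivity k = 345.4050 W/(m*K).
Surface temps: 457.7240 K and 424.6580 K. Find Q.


dT = 33.0660 K
Q = 345.4050 * 0.5500 * 33.0660 / 0.0180 = 348979.9417 W

348979.9417 W


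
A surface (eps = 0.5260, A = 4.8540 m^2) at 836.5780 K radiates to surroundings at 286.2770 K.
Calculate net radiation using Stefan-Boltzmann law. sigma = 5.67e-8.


T^4 = 4.8981e+11
Tsurr^4 = 6.7165e+09
Q = 0.5260 * 5.67e-8 * 4.8540 * 4.8309e+11 = 69935.5210 W

69935.5210 W


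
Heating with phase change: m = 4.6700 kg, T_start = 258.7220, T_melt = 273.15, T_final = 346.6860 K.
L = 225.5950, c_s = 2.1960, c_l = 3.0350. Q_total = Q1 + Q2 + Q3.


Q1 (sensible, solid) = 4.6700 * 2.1960 * 14.4280 = 147.9638 kJ
Q2 (latent) = 4.6700 * 225.5950 = 1053.5286 kJ
Q3 (sensible, liquid) = 4.6700 * 3.0350 * 73.5360 = 1042.2588 kJ
Q_total = 2243.7512 kJ

2243.7512 kJ


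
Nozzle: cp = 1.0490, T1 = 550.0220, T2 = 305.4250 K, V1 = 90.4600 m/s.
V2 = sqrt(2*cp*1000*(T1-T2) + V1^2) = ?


dT = 244.5970 K
2*cp*1000*dT = 513164.5060
V1^2 = 8183.0116
V2 = sqrt(521347.5176) = 722.0440 m/s

722.0440 m/s


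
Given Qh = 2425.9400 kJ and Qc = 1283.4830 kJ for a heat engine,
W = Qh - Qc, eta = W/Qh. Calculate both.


W = 2425.9400 - 1283.4830 = 1142.4570 kJ
eta = 1142.4570 / 2425.9400 = 0.4709 = 47.0934%

W = 1142.4570 kJ, eta = 47.0934%


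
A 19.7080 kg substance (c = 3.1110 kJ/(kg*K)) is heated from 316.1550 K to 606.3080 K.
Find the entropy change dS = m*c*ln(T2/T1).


T2/T1 = 1.9178
ln(T2/T1) = 0.6512
dS = 19.7080 * 3.1110 * 0.6512 = 39.9234 kJ/K

39.9234 kJ/K


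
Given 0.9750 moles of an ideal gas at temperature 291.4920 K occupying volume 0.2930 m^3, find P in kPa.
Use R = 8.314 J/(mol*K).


P = nRT/V = 0.9750 * 8.314 * 291.4920 / 0.2930
= 2362.8779 / 0.2930 = 8064.4296 Pa = 8.0644 kPa

8.0644 kPa


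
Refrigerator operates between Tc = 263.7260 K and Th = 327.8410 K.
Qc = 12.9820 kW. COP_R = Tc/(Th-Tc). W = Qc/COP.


COP = 263.7260 / 64.1150 = 4.1133
W = 12.9820 / 4.1133 = 3.1561 kW

COP = 4.1133, W = 3.1561 kW


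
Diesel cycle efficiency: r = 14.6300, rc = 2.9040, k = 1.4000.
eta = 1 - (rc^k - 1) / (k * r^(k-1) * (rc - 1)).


r^(k-1) = 2.9248
rc^k = 4.4483
eta = 0.5577 = 55.7703%

55.7703%


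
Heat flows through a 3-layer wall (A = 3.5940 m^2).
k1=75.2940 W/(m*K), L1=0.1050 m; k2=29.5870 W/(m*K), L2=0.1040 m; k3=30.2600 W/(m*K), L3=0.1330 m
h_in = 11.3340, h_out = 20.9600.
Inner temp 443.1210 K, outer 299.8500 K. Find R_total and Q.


R_conv_in = 1/(11.3340*3.5940) = 0.0245
R_1 = 0.1050/(75.2940*3.5940) = 0.0004
R_2 = 0.1040/(29.5870*3.5940) = 0.0010
R_3 = 0.1330/(30.2600*3.5940) = 0.0012
R_conv_out = 1/(20.9600*3.5940) = 0.0133
R_total = 0.0404 K/W
Q = 143.2710 / 0.0404 = 3545.1580 W

R_total = 0.0404 K/W, Q = 3545.1580 W


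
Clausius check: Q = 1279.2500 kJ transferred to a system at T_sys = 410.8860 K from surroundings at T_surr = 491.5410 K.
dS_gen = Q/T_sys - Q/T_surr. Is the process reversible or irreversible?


dS_sys = 1279.2500/410.8860 = 3.1134 kJ/K
dS_surr = -1279.2500/491.5410 = -2.6025 kJ/K
dS_gen = 3.1134 - 2.6025 = 0.5109 kJ/K (irreversible)

dS_gen = 0.5109 kJ/K, irreversible


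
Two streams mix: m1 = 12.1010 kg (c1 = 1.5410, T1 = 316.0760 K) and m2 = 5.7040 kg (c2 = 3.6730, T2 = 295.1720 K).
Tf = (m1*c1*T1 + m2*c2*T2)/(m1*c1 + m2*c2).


num = 12078.1590
den = 39.5984
Tf = 305.0161 K

305.0161 K


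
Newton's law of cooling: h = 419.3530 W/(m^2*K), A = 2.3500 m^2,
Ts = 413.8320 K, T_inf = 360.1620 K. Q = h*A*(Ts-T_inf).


dT = 53.6700 K
Q = 419.3530 * 2.3500 * 53.6700 = 52890.6874 W

52890.6874 W


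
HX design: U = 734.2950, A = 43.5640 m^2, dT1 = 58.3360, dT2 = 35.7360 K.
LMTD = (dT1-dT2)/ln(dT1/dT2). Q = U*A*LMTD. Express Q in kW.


LMTD = 46.1167 K
Q = 734.2950 * 43.5640 * 46.1167 = 1475219.9676 W = 1475.2200 kW

1475.2200 kW


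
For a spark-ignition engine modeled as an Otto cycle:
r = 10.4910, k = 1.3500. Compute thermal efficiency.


r^(k-1) = 2.2766
eta = 1 - 1/2.2766 = 0.5607 = 56.0748%

56.0748%


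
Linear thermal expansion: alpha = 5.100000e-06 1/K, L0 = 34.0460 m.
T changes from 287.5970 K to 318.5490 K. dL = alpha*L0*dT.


dT = 30.9520 K
dL = 5.100000e-06 * 34.0460 * 30.9520 = 0.005374 m
L_final = 34.051374 m

dL = 0.005374 m


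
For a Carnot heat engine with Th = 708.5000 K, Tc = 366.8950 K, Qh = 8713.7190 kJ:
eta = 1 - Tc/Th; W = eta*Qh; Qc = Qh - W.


eta = 1 - 366.8950/708.5000 = 0.4822
W = 0.4822 * 8713.7190 = 4201.3408 kJ
Qc = 8713.7190 - 4201.3408 = 4512.3782 kJ

eta = 48.2152%, W = 4201.3408 kJ, Qc = 4512.3782 kJ


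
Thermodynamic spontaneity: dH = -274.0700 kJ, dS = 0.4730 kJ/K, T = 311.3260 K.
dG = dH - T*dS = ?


T*dS = 311.3260 * 0.4730 = 147.2572 kJ
dG = -274.0700 - 147.2572 = -421.3272 kJ (spontaneous)

dG = -421.3272 kJ, spontaneous


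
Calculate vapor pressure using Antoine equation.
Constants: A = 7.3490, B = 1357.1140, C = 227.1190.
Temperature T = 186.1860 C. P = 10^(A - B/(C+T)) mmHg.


C+T = 413.3050
B/(C+T) = 3.2836
log10(P) = 7.3490 - 3.2836 = 4.0654
P = 10^4.0654 = 11626.1145 mmHg

11626.1145 mmHg


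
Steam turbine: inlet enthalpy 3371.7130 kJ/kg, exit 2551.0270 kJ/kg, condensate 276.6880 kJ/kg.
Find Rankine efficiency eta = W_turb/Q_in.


W = 820.6860 kJ/kg
Q_in = 3095.0250 kJ/kg
eta = 0.2652 = 26.5163%

eta = 26.5163%


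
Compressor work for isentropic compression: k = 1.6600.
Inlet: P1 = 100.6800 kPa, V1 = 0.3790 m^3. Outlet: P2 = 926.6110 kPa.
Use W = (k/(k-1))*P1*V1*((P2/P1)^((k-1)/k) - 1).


(k-1)/k = 0.3976
(P2/P1)^exp = 2.4169
W = 2.5152 * 100.6800 * 0.3790 * (2.4169 - 1) = 135.9835 kJ

135.9835 kJ


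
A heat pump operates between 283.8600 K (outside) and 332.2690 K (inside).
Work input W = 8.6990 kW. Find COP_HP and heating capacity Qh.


COP = 332.2690 / 48.4090 = 6.8638
Qh = 6.8638 * 8.6990 = 59.7081 kW

COP = 6.8638, Qh = 59.7081 kW


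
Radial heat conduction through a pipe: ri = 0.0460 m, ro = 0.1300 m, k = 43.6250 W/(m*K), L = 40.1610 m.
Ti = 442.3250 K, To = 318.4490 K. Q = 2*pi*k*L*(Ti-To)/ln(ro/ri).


dT = 123.8760 K
ln(ro/ri) = 1.0389
Q = 2*pi*43.6250*40.1610*123.8760 / 1.0389 = 1312611.3560 W

1312611.3560 W


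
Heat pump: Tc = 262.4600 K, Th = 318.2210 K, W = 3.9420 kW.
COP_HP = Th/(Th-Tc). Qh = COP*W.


COP = 318.2210 / 55.7610 = 5.7069
Qh = 5.7069 * 3.9420 = 22.4965 kW

COP = 5.7069, Qh = 22.4965 kW


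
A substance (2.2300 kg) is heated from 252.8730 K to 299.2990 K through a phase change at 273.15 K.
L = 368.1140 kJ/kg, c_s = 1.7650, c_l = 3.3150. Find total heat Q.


Q1 (sensible, solid) = 2.2300 * 1.7650 * 20.2770 = 79.8093 kJ
Q2 (latent) = 2.2300 * 368.1140 = 820.8942 kJ
Q3 (sensible, liquid) = 2.2300 * 3.3150 * 26.1490 = 193.3052 kJ
Q_total = 1094.0087 kJ

1094.0087 kJ


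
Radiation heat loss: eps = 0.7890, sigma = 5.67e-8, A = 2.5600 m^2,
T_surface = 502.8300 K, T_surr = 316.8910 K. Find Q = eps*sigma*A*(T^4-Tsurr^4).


T^4 = 6.3927e+10
Tsurr^4 = 1.0084e+10
Q = 0.7890 * 5.67e-8 * 2.5600 * 5.3843e+10 = 6166.3544 W

6166.3544 W


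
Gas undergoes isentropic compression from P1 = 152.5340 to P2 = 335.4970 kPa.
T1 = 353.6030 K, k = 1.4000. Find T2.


(k-1)/k = 0.2857
(P2/P1)^exp = 1.2526
T2 = 353.6030 * 1.2526 = 442.9169 K

442.9169 K


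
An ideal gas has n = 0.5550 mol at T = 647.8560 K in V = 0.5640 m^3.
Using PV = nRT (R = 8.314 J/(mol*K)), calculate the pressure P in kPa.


P = nRT/V = 0.5550 * 8.314 * 647.8560 / 0.5640
= 2989.3825 / 0.5640 = 5300.3236 Pa = 5.3003 kPa

5.3003 kPa


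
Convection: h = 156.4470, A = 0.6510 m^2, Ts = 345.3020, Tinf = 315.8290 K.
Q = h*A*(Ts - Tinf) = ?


dT = 29.4730 K
Q = 156.4470 * 0.6510 * 29.4730 = 3001.7365 W

3001.7365 W


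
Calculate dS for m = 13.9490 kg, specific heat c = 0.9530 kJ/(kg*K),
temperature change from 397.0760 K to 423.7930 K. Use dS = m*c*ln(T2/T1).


T2/T1 = 1.0673
ln(T2/T1) = 0.0651
dS = 13.9490 * 0.9530 * 0.0651 = 0.8656 kJ/K

0.8656 kJ/K


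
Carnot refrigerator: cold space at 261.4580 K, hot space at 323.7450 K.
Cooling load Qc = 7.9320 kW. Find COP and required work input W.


COP = 261.4580 / 62.2870 = 4.1976
W = 7.9320 / 4.1976 = 1.8896 kW

COP = 4.1976, W = 1.8896 kW


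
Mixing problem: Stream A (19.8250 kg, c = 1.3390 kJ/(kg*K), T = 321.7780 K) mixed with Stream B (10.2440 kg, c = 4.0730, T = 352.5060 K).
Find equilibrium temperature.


num = 23249.7083
den = 68.2695
Tf = 340.5578 K

340.5578 K


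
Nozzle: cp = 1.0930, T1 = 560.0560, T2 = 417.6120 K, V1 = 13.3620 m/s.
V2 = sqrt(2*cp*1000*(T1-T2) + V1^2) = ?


dT = 142.4440 K
2*cp*1000*dT = 311382.5840
V1^2 = 178.5430
V2 = sqrt(311561.1270) = 558.1766 m/s

558.1766 m/s


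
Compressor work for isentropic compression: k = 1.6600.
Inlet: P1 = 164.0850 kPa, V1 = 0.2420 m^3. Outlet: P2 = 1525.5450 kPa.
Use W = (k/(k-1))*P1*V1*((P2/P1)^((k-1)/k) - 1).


(k-1)/k = 0.3976
(P2/P1)^exp = 2.4267
W = 2.5152 * 164.0850 * 0.2420 * (2.4267 - 1) = 142.4850 kJ

142.4850 kJ


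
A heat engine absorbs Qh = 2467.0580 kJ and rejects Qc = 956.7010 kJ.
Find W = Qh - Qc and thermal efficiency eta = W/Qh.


W = 2467.0580 - 956.7010 = 1510.3570 kJ
eta = 1510.3570 / 2467.0580 = 0.6122 = 61.2210%

W = 1510.3570 kJ, eta = 61.2210%


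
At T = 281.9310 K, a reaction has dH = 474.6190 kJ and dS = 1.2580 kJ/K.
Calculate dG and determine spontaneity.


T*dS = 281.9310 * 1.2580 = 354.6692 kJ
dG = 474.6190 - 354.6692 = 119.9498 kJ (non-spontaneous)

dG = 119.9498 kJ, non-spontaneous


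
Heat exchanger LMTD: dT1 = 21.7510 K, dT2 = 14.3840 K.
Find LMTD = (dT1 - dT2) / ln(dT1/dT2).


dT1/dT2 = 1.5122
ln(dT1/dT2) = 0.4135
LMTD = 7.3670 / 0.4135 = 17.8143 K

17.8143 K


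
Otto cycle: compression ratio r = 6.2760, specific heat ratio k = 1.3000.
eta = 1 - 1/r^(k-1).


r^(k-1) = 1.7350
eta = 1 - 1/1.7350 = 0.4236 = 42.3638%

42.3638%


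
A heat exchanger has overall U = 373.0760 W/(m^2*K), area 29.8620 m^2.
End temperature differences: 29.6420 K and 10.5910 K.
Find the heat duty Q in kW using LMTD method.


LMTD = 18.5107 K
Q = 373.0760 * 29.8620 * 18.5107 = 206224.0903 W = 206.2241 kW

206.2241 kW


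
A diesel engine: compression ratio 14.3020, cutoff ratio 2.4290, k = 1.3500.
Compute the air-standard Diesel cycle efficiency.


r^(k-1) = 2.5374
rc^k = 3.3138
eta = 0.5273 = 52.7315%

52.7315%


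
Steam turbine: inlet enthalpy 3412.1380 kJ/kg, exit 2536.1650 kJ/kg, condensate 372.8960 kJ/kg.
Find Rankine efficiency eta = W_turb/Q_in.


W = 875.9730 kJ/kg
Q_in = 3039.2420 kJ/kg
eta = 0.2882 = 28.8221%

eta = 28.8221%


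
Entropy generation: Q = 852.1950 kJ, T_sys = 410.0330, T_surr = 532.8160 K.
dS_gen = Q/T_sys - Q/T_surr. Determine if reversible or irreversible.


dS_sys = 852.1950/410.0330 = 2.0784 kJ/K
dS_surr = -852.1950/532.8160 = -1.5994 kJ/K
dS_gen = 2.0784 - 1.5994 = 0.4789 kJ/K (irreversible)

dS_gen = 0.4789 kJ/K, irreversible


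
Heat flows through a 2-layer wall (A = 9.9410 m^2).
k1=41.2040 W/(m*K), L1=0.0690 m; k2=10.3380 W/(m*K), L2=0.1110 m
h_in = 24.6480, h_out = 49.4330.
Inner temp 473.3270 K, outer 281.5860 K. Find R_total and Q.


R_conv_in = 1/(24.6480*9.9410) = 0.0041
R_1 = 0.0690/(41.2040*9.9410) = 0.0002
R_2 = 0.1110/(10.3380*9.9410) = 0.0011
R_conv_out = 1/(49.4330*9.9410) = 0.0020
R_total = 0.0074 K/W
Q = 191.7410 / 0.0074 = 26035.1964 W

R_total = 0.0074 K/W, Q = 26035.1964 W


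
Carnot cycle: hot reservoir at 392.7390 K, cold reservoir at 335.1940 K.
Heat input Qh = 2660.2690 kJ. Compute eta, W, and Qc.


eta = 1 - 335.1940/392.7390 = 0.1465
W = 0.1465 * 2660.2690 = 389.7886 kJ
Qc = 2660.2690 - 389.7886 = 2270.4804 kJ

eta = 14.6522%, W = 389.7886 kJ, Qc = 2270.4804 kJ


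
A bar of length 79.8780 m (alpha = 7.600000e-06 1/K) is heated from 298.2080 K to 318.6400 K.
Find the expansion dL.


dT = 20.4320 K
dL = 7.600000e-06 * 79.8780 * 20.4320 = 0.012404 m
L_final = 79.890404 m

dL = 0.012404 m


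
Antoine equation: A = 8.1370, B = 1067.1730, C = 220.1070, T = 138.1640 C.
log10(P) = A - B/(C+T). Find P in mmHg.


C+T = 358.2710
B/(C+T) = 2.9787
log10(P) = 8.1370 - 2.9787 = 5.1583
P = 10^5.1583 = 143987.4498 mmHg

143987.4498 mmHg


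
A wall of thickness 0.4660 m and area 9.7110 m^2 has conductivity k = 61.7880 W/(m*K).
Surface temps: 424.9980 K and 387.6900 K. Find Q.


dT = 37.3080 K
Q = 61.7880 * 9.7110 * 37.3080 / 0.4660 = 48037.9143 W

48037.9143 W


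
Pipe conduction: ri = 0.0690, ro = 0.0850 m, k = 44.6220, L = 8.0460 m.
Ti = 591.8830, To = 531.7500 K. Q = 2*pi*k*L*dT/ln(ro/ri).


dT = 60.1330 K
ln(ro/ri) = 0.2085
Q = 2*pi*44.6220*8.0460*60.1330 / 0.2085 = 650462.9050 W

650462.9050 W


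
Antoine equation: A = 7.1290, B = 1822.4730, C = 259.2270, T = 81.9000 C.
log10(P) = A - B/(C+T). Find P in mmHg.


C+T = 341.1270
B/(C+T) = 5.3425
log10(P) = 7.1290 - 5.3425 = 1.7865
P = 10^1.7865 = 61.1638 mmHg

61.1638 mmHg


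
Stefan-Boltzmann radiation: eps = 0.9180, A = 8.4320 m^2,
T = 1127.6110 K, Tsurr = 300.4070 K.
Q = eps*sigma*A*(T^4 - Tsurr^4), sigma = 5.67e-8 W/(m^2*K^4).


T^4 = 1.6167e+12
Tsurr^4 = 8.1440e+09
Q = 0.9180 * 5.67e-8 * 8.4320 * 1.6086e+12 = 705992.8894 W

705992.8894 W


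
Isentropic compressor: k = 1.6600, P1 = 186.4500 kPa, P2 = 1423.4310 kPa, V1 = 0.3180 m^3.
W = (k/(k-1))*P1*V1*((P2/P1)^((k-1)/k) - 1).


(k-1)/k = 0.3976
(P2/P1)^exp = 2.2438
W = 2.5152 * 186.4500 * 0.3180 * (2.2438 - 1) = 185.4817 kJ

185.4817 kJ


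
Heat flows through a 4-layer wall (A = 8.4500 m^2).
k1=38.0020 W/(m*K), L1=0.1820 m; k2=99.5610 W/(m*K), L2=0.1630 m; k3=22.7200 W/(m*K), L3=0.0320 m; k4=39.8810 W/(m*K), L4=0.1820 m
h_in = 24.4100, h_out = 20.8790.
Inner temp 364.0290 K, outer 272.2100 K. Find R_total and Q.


R_conv_in = 1/(24.4100*8.4500) = 0.0048
R_1 = 0.1820/(38.0020*8.4500) = 0.0006
R_2 = 0.1630/(99.5610*8.4500) = 0.0002
R_3 = 0.0320/(22.7200*8.4500) = 0.0002
R_4 = 0.1820/(39.8810*8.4500) = 0.0005
R_conv_out = 1/(20.8790*8.4500) = 0.0057
R_total = 0.0120 K/W
Q = 91.8190 / 0.0120 = 7662.1420 W

R_total = 0.0120 K/W, Q = 7662.1420 W


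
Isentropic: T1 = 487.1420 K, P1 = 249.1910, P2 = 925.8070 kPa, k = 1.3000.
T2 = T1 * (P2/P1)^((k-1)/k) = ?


(k-1)/k = 0.2308
(P2/P1)^exp = 1.3537
T2 = 487.1420 * 1.3537 = 659.4643 K

659.4643 K


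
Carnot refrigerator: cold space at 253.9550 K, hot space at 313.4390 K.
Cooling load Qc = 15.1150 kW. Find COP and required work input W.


COP = 253.9550 / 59.4840 = 4.2693
W = 15.1150 / 4.2693 = 3.5404 kW

COP = 4.2693, W = 3.5404 kW


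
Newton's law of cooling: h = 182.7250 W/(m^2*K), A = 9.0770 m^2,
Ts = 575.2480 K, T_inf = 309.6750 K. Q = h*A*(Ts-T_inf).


dT = 265.5730 K
Q = 182.7250 * 9.0770 * 265.5730 = 440478.0035 W

440478.0035 W


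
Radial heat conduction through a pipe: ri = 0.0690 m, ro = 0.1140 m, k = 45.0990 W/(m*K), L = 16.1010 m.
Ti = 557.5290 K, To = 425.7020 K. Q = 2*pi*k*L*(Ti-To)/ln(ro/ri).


dT = 131.8270 K
ln(ro/ri) = 0.5021
Q = 2*pi*45.0990*16.1010*131.8270 / 0.5021 = 1197900.5006 W

1197900.5006 W


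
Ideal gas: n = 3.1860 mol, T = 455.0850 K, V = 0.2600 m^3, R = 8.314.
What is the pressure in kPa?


P = nRT/V = 3.1860 * 8.314 * 455.0850 / 0.2600
= 12054.4753 / 0.2600 = 46363.3667 Pa = 46.3634 kPa

46.3634 kPa


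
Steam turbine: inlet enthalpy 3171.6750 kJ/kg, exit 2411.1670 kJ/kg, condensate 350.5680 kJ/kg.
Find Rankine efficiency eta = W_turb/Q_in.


W = 760.5080 kJ/kg
Q_in = 2821.1070 kJ/kg
eta = 0.2696 = 26.9578%

eta = 26.9578%


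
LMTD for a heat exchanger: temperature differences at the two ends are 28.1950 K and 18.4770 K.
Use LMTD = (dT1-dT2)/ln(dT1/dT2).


dT1/dT2 = 1.5260
ln(dT1/dT2) = 0.4226
LMTD = 9.7180 / 0.4226 = 22.9948 K

22.9948 K


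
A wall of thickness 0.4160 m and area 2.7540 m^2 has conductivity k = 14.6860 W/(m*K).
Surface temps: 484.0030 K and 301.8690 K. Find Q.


dT = 182.1340 K
Q = 14.6860 * 2.7540 * 182.1340 / 0.4160 = 17707.8223 W

17707.8223 W


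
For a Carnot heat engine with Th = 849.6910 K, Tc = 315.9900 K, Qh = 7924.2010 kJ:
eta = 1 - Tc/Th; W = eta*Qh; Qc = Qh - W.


eta = 1 - 315.9900/849.6910 = 0.6281
W = 0.6281 * 7924.2010 = 4977.2847 kJ
Qc = 7924.2010 - 4977.2847 = 2946.9163 kJ

eta = 62.8112%, W = 4977.2847 kJ, Qc = 2946.9163 kJ


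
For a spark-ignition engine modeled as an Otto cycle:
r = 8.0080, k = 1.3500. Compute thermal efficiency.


r^(k-1) = 2.0713
eta = 1 - 1/2.0713 = 0.5172 = 51.7201%

51.7201%


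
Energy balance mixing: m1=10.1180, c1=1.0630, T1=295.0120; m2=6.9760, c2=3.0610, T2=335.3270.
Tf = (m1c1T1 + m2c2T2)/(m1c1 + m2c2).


num = 10333.3993
den = 32.1090
Tf = 321.8228 K

321.8228 K


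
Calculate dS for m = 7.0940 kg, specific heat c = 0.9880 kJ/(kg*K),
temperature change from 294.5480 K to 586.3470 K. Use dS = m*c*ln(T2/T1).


T2/T1 = 1.9907
ln(T2/T1) = 0.6885
dS = 7.0940 * 0.9880 * 0.6885 = 4.8254 kJ/K

4.8254 kJ/K


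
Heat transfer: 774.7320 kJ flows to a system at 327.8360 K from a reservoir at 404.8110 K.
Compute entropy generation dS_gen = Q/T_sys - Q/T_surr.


dS_sys = 774.7320/327.8360 = 2.3632 kJ/K
dS_surr = -774.7320/404.8110 = -1.9138 kJ/K
dS_gen = 2.3632 - 1.9138 = 0.4494 kJ/K (irreversible)

dS_gen = 0.4494 kJ/K, irreversible


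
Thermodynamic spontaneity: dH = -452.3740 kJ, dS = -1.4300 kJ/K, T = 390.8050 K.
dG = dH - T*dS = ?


T*dS = 390.8050 * -1.4300 = -558.8511 kJ
dG = -452.3740 + 558.8511 = 106.4771 kJ (non-spontaneous)

dG = 106.4771 kJ, non-spontaneous


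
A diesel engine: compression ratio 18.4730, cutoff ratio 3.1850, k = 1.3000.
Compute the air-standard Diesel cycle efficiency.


r^(k-1) = 2.3986
rc^k = 4.5086
eta = 0.4850 = 48.5034%

48.5034%


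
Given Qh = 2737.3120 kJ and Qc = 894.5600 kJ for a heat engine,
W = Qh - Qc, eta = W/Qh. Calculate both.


W = 2737.3120 - 894.5600 = 1842.7520 kJ
eta = 1842.7520 / 2737.3120 = 0.6732 = 67.3198%

W = 1842.7520 kJ, eta = 67.3198%


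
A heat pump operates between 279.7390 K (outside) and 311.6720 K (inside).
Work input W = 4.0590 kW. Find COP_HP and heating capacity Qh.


COP = 311.6720 / 31.9330 = 9.7602
Qh = 9.7602 * 4.0590 = 39.6166 kW

COP = 9.7602, Qh = 39.6166 kW


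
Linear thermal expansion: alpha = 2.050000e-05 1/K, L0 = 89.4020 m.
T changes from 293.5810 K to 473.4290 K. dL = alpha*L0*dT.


dT = 179.8480 K
dL = 2.050000e-05 * 89.4020 * 179.8480 = 0.329615 m
L_final = 89.731615 m

dL = 0.329615 m


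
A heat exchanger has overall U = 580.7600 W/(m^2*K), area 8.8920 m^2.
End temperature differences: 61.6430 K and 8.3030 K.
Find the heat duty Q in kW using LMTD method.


LMTD = 26.6069 K
Q = 580.7600 * 8.8920 * 26.6069 = 137401.1929 W = 137.4012 kW

137.4012 kW


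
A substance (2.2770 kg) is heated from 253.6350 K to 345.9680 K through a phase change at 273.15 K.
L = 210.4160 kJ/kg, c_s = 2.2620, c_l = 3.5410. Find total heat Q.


Q1 (sensible, solid) = 2.2770 * 2.2620 * 19.5150 = 100.5135 kJ
Q2 (latent) = 2.2770 * 210.4160 = 479.1172 kJ
Q3 (sensible, liquid) = 2.2770 * 3.5410 * 72.8180 = 587.1211 kJ
Q_total = 1166.7518 kJ

1166.7518 kJ


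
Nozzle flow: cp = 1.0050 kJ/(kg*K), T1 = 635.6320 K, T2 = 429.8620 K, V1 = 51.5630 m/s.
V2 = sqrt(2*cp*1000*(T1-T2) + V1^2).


dT = 205.7700 K
2*cp*1000*dT = 413597.7000
V1^2 = 2658.7430
V2 = sqrt(416256.4430) = 645.1794 m/s

645.1794 m/s


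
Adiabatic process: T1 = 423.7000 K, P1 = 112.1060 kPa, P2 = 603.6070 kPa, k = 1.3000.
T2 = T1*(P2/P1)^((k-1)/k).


(k-1)/k = 0.2308
(P2/P1)^exp = 1.4748
T2 = 423.7000 * 1.4748 = 624.8557 K

624.8557 K


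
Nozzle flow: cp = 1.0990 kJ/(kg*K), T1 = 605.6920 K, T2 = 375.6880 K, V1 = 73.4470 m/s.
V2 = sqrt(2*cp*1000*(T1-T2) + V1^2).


dT = 230.0040 K
2*cp*1000*dT = 505548.7920
V1^2 = 5394.4618
V2 = sqrt(510943.2538) = 714.8029 m/s

714.8029 m/s


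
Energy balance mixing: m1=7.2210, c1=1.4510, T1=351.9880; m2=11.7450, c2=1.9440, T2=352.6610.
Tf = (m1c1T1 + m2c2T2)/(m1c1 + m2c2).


num = 11740.0692
den = 33.3100
Tf = 352.4493 K

352.4493 K


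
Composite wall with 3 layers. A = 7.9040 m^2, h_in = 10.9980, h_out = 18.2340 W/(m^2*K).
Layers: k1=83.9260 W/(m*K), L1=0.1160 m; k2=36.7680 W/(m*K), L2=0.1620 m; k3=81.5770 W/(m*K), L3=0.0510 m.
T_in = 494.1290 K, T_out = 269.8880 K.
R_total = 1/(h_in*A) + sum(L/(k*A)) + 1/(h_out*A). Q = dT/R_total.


R_conv_in = 1/(10.9980*7.9040) = 0.0115
R_1 = 0.1160/(83.9260*7.9040) = 0.0002
R_2 = 0.1620/(36.7680*7.9040) = 0.0006
R_3 = 0.0510/(81.5770*7.9040) = 7.9096e-05
R_conv_out = 1/(18.2340*7.9040) = 0.0069
R_total = 0.0193 K/W
Q = 224.2410 / 0.0193 = 11646.6192 W

R_total = 0.0193 K/W, Q = 11646.6192 W


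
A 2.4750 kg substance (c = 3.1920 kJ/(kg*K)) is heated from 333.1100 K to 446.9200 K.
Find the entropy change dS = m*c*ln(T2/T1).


T2/T1 = 1.3417
ln(T2/T1) = 0.2939
dS = 2.4750 * 3.1920 * 0.2939 = 2.3219 kJ/K

2.3219 kJ/K


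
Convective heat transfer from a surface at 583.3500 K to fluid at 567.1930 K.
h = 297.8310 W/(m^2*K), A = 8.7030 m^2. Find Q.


dT = 16.1570 K
Q = 297.8310 * 8.7030 * 16.1570 = 41879.3187 W

41879.3187 W


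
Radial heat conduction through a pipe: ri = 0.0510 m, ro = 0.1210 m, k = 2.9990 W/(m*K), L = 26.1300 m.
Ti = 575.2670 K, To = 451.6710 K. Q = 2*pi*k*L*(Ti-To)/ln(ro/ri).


dT = 123.5960 K
ln(ro/ri) = 0.8640
Q = 2*pi*2.9990*26.1300*123.5960 / 0.8640 = 70437.5196 W

70437.5196 W


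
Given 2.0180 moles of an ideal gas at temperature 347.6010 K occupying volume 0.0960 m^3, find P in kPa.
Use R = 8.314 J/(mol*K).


P = nRT/V = 2.0180 * 8.314 * 347.6010 / 0.0960
= 5831.9286 / 0.0960 = 60749.2564 Pa = 60.7493 kPa

60.7493 kPa


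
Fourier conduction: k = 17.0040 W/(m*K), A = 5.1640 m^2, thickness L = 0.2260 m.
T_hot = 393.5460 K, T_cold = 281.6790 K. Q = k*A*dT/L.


dT = 111.8670 K
Q = 17.0040 * 5.1640 * 111.8670 / 0.2260 = 43464.1191 W

43464.1191 W


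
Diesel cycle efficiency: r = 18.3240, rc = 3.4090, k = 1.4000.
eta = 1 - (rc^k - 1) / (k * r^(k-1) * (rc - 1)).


r^(k-1) = 3.2004
rc^k = 5.5677
eta = 0.5768 = 57.6818%

57.6818%


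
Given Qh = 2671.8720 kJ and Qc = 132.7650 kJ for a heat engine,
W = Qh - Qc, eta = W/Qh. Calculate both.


W = 2671.8720 - 132.7650 = 2539.1070 kJ
eta = 2539.1070 / 2671.8720 = 0.9503 = 95.0310%

W = 2539.1070 kJ, eta = 95.0310%


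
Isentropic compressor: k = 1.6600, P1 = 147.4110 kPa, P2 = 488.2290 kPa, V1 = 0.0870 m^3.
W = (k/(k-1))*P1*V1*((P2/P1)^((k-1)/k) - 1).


(k-1)/k = 0.3976
(P2/P1)^exp = 1.6098
W = 2.5152 * 147.4110 * 0.0870 * (1.6098 - 1) = 19.6713 kJ

19.6713 kJ


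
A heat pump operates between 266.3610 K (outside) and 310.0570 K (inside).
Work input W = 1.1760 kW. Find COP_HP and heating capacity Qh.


COP = 310.0570 / 43.6960 = 7.0958
Qh = 7.0958 * 1.1760 = 8.3446 kW

COP = 7.0958, Qh = 8.3446 kW


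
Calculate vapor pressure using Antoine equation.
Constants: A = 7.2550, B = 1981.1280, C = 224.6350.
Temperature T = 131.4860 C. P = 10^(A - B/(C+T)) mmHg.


C+T = 356.1210
B/(C+T) = 5.5631
log10(P) = 7.2550 - 5.5631 = 1.6919
P = 10^1.6919 = 49.1954 mmHg

49.1954 mmHg


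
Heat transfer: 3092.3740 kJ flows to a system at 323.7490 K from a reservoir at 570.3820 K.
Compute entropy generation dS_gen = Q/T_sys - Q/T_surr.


dS_sys = 3092.3740/323.7490 = 9.5518 kJ/K
dS_surr = -3092.3740/570.3820 = -5.4216 kJ/K
dS_gen = 9.5518 - 5.4216 = 4.1302 kJ/K (irreversible)

dS_gen = 4.1302 kJ/K, irreversible


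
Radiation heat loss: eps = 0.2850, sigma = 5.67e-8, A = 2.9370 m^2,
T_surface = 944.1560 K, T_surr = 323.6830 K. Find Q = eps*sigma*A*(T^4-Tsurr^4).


T^4 = 7.9465e+11
Tsurr^4 = 1.0977e+10
Q = 0.2850 * 5.67e-8 * 2.9370 * 7.8367e+11 = 37193.4048 W

37193.4048 W


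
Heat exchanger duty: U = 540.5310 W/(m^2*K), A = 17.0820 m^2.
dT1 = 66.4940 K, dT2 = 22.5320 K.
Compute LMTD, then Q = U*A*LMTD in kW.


LMTD = 40.6237 K
Q = 540.5310 * 17.0820 * 40.6237 = 375093.1990 W = 375.0932 kW

375.0932 kW


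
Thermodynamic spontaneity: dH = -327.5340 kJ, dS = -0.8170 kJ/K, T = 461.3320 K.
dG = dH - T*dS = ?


T*dS = 461.3320 * -0.8170 = -376.9082 kJ
dG = -327.5340 + 376.9082 = 49.3742 kJ (non-spontaneous)

dG = 49.3742 kJ, non-spontaneous


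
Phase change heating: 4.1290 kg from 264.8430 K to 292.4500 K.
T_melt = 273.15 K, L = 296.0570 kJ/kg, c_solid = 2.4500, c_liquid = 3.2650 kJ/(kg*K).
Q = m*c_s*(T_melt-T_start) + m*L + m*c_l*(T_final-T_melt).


Q1 (sensible, solid) = 4.1290 * 2.4500 * 8.3070 = 84.0340 kJ
Q2 (latent) = 4.1290 * 296.0570 = 1222.4194 kJ
Q3 (sensible, liquid) = 4.1290 * 3.2650 * 19.3000 = 260.1869 kJ
Q_total = 1566.6403 kJ

1566.6403 kJ


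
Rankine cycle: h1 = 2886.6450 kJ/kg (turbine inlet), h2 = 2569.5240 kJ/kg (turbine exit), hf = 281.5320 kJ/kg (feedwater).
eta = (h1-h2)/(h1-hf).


W = 317.1210 kJ/kg
Q_in = 2605.1130 kJ/kg
eta = 0.1217 = 12.1730%

eta = 12.1730%


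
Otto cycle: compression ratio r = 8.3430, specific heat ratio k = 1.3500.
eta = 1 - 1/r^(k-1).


r^(k-1) = 2.1012
eta = 1 - 1/2.1012 = 0.5241 = 52.4076%

52.4076%


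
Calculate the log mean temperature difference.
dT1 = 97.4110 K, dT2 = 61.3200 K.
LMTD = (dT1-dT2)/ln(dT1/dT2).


dT1/dT2 = 1.5886
ln(dT1/dT2) = 0.4628
LMTD = 36.0910 / 0.4628 = 77.9784 K

77.9784 K


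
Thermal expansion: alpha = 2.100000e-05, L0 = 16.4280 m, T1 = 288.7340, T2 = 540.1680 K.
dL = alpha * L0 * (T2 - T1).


dT = 251.4340 K
dL = 2.100000e-05 * 16.4280 * 251.4340 = 0.086742 m
L_final = 16.514742 m

dL = 0.086742 m


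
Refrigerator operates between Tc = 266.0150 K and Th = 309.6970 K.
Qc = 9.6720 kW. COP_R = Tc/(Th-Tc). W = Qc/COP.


COP = 266.0150 / 43.6820 = 6.0898
W = 9.6720 / 6.0898 = 1.5882 kW

COP = 6.0898, W = 1.5882 kW


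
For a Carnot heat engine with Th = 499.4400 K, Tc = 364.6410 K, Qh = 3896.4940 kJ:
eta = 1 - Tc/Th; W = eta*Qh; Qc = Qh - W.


eta = 1 - 364.6410/499.4400 = 0.2699
W = 0.2699 * 3896.4940 = 1051.6649 kJ
Qc = 3896.4940 - 1051.6649 = 2844.8291 kJ

eta = 26.9900%, W = 1051.6649 kJ, Qc = 2844.8291 kJ


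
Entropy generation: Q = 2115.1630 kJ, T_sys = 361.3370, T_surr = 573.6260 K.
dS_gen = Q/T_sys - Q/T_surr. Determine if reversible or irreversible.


dS_sys = 2115.1630/361.3370 = 5.8537 kJ/K
dS_surr = -2115.1630/573.6260 = -3.6874 kJ/K
dS_gen = 5.8537 - 3.6874 = 2.1664 kJ/K (irreversible)

dS_gen = 2.1664 kJ/K, irreversible
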